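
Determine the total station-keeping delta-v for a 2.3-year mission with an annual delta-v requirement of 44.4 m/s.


dV = rate * years = 44.4 * 2.3
dV = 102.1200 m/s

102.1200 m/s


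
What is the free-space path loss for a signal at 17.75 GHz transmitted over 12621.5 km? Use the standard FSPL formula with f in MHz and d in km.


f = 17.75 GHz = 17750.0000 MHz
d = 12621.5 km
FSPL = 32.44 + 20*log10(17750.0000) + 20*log10(12621.5)
FSPL = 32.44 + 84.9840 + 82.0222
FSPL = 199.4462 dB

199.4462 dB


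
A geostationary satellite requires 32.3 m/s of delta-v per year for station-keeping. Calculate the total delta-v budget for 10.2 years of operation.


dV = rate * years = 32.3 * 10.2
dV = 329.4600 m/s

329.4600 m/s


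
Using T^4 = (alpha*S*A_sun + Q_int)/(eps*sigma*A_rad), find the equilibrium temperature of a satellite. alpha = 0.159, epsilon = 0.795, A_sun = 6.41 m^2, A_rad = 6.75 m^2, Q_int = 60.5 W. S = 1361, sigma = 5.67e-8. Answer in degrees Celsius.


Numerator = alpha*S*A_sun + Q_int = 0.159*1361*6.41 + 60.5 = 1447.6176 W
Denominator = eps*sigma*A_rad = 0.795*5.67e-8*6.75 = 3.0426637e-07 W/K^4
T^4 = 4.7577311e+09 K^4
T = 262.6334 K = -10.5166 C

-10.5166 degrees Celsius


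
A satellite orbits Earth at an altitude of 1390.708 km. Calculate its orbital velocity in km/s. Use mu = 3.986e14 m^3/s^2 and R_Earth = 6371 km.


r = R_E + alt = 6371.0 + 1390.708 = 7761.7080 km = 7.761708e+06 m
v = sqrt(mu/r) = sqrt(3.986e14 / 7.761708e+06) = 7166.2177 m/s = 7.1662 km/s

7.1662 km/s


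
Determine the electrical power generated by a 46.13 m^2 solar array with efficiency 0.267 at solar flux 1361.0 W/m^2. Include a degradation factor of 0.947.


P = area * eta * S * degradation
P = 46.13 * 0.267 * 1361.0 * 0.947
P = 15874.6011 W

15874.6011 W


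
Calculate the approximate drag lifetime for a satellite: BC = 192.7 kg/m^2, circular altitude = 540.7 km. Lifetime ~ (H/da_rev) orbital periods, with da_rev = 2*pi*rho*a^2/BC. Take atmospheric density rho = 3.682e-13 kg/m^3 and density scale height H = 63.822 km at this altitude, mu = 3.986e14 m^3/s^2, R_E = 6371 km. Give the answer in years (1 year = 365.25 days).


a = R_E + alt = 6911.7000 km = 6.9117e+06 m
da_rev = 2*pi*rho*a^2/BC = 2*pi*3.682e-13*(6.9117e+06)^2/192.7 = 0.573524133 m per revolution
N = H/da_rev = 63822.0000 m / 0.573524133 m = 111280.4089 revolutions
P = 2*pi*sqrt(a^3/mu) = 5718.5845 s
lifetime = N*P = 111280.4089 * 5718.5845 = 6.3636642e+08 s = 7365.3521 days
years = 7365.3521 / 365.25 = 20.1652 years

20.1652 years


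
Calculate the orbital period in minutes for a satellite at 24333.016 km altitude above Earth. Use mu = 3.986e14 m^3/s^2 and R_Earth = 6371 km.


r = 30704.0160 km = 3.0704016e+07 m
T = 2*pi*sqrt(r^3/mu) = 2*pi*sqrt(2.89458e+22 / 3.986e14)
T = 53543.1598 s = 892.3860 min

892.3860 minutes


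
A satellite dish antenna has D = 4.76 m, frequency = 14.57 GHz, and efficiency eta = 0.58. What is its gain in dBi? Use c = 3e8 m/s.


lambda = c/f = 3e8 / 1.457e+10 = 0.02059025 m
G = eta*(pi*D/lambda)^2 = 0.58*(pi*4.76/0.02059025)^2
G = 305927.3033 (linear)
G = 10*log10(305927.3033) = 54.8562 dBi

54.8562 dBi


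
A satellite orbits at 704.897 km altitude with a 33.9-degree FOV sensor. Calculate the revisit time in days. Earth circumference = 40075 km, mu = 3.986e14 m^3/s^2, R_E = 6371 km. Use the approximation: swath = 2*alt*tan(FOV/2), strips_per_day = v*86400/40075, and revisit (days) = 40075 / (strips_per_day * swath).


swath = 2*704.897*tan(0.2958333) = 429.6724 km
v = sqrt(mu/r) = 7505.4700 m/s = 7.5055 km/s
strips/day = v*86400/40075 = 7.5055*86400/40075 = 16.1815
coverage/day = strips * swath = 16.1815 * 429.6724 = 6952.7327 km
revisit = 40075 / 6952.7327 = 5.7639 days

5.7639 days


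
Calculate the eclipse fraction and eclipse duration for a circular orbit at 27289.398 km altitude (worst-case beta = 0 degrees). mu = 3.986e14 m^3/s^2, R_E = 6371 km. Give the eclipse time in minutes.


r = 33660.3980 km
T = 1024.3275 min
Eclipse fraction = arcsin(R_E/r)/pi = arcsin(6371.0000/33660.3980)/pi
= arcsin(0.1892729)/pi = 0.06061307
Eclipse duration = 0.06061307 * 1024.3275 = 62.0876 min

62.0876 minutes


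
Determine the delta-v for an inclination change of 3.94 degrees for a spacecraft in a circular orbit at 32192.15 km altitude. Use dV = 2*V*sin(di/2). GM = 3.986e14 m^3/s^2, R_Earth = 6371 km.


r = 38563.1500 km = 3.856315e+07 m
V = sqrt(mu/r) = 3215.0105 m/s
di = 3.94 deg = 0.06876597 rad
dV = 2*V*sin(di/2) = 2*3215.0105*sin(0.03438299)
dV = 221.0398 m/s = 0.2210398 km/s

0.2210 km/s


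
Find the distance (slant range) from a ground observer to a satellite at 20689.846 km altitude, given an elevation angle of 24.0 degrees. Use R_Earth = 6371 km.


h = 20689.846 km, el = 24.0 deg
d = -R_E*sin(el) + sqrt((R_E*sin(el))^2 + 2*R_E*h + h^2)
d = -6371.0000*sin(0.418879) + sqrt((6371.0000*0.4067366)^2 + 2*6371.0000*20689.846 + 20689.846^2)
d = 23836.2172 km

23836.2172 km


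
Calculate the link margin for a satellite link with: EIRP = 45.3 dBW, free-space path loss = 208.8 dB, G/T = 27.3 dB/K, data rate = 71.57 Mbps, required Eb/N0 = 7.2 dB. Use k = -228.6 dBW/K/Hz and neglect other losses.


C/N0 = EIRP - FSPL + G/T - k = 45.3 - 208.8 + 27.3 - (-228.6)
C/N0 = 92.4000 dB-Hz
R_b = 71.57 Mbps = 7.157e+07 bps -> 10*log10(R_b) = 78.5473 dB-Hz
Eb/N0 = C/N0 - 10*log10(R_b) = 92.4000 - 78.5473 = 13.8527 dB
Margin = Eb/N0 - Eb/N0_req = 13.8527 - 7.2 = 6.6527 dB (link closes)

6.6527 dB


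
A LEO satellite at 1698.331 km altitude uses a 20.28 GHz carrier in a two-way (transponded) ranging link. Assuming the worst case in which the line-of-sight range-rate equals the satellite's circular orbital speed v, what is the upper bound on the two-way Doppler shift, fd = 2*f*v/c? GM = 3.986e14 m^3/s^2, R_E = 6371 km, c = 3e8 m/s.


r = 8.069331e+06 m
v = sqrt(mu/r) = 7028.2934 m/s (worst-case radial velocity)
f = 20.28 GHz = 2.028e+10 Hz
fd = 2*f*v/c = 2*2.028e+10*7028.2934/3.0e+08
fd = 950225.2653 Hz

950225.2653 Hz


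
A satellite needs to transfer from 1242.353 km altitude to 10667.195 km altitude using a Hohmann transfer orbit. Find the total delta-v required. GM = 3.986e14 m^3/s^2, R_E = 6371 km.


r1 = 7613.3530 km = 7.613353e+06 m
r2 = 17038.1950 km = 1.7038195e+07 m
dv1 = sqrt(mu/r1)*(sqrt(2*r2/(r1+r2)) - 1) = 1271.4729 m/s
dv2 = sqrt(mu/r2)*(1 - sqrt(2*r1/(r1+r2))) = 1035.4369 m/s
total dv = |dv1| + |dv2| = 1271.4729 + 1035.4369 = 2306.9098 m/s = 2.3069 km/s

2.3069 km/s


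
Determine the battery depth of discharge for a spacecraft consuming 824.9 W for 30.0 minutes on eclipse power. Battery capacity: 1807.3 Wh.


E_used = P * t / 60 = 824.9 * 30.0 / 60 = 412.4500 Wh
DOD = E_used / E_total * 100 = 412.4500 / 1807.3 * 100
DOD = 22.8213 %

22.8213 %


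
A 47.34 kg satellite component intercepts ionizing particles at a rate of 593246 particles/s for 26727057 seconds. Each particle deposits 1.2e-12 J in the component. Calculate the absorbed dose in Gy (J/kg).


Total energy deposited = rate * time * E_per
  = 593246 * 26727057 * 1.2e-12 = 19.0269 J
Dose = E_total / mass = 19.0269 / 47.34
Dose = 0.4019194 Gy

0.4019 Gy


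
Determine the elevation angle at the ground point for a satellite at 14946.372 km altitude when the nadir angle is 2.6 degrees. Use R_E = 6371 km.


r = R_E + alt = 21317.3720 km
Law of sines in the satellite / Earth-center / ground-point triangle:
  sin(nadir)/R_E = sin(90 + el)/r  =>  cos(el) = (r/R_E)*sin(nadir)
cos(el) = (21317.3720 / 6371.0000) * sin(2.6 deg) = 0.1517846
el = arccos(0.1517846) = 81.2696 deg
(Earth-central angle = 90 - nadir - el = 6.1304 deg)

81.2696 degrees


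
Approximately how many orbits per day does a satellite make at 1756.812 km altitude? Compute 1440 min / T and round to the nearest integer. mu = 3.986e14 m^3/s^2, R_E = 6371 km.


r = 8.127812e+06 m
T = 2*pi*sqrt(r^3/mu) = 7292.4204 s = 121.5403 min
revs/day = 1440 / 121.5403 = 11.8479
Rounded: 12 revolutions per day

12 revolutions per day


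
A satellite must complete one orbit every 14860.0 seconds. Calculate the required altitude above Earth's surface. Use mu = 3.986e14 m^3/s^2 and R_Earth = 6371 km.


T = 14860.0 s
r = (mu*T^2/(4*pi^2))^(1/3) = (3.986e14 * 14860.0^2 / (4*pi^2))^(1/3)
r = 1.3063866e+07 m = 13063.8663 km
alt = r - R_E = 13063.8663 - 6371 = 6692.8663 km

6692.8663 km


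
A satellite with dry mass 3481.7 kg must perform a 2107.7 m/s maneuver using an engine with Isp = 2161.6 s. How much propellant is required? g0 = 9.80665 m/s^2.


ve = Isp * g0 = 2161.6 * 9.80665 = 21198.054640 m/s
mass ratio = exp(dv/ve) = exp(2107.7/21198.054640) = 1.10453997
m_prop = m_dry * (mr - 1) = 3481.7 * (1.10453997 - 1)
m_prop = 363.9768 kg

363.9768 kg


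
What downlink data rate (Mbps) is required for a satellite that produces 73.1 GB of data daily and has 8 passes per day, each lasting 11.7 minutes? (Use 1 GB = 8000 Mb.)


total contact time = 8 * 11.7 * 60 = 5616.0000 s
data = 73.1 GB = 584800.0000 Mb
rate = 584800.0000 / 5616.0000 = 104.1311 Mbps

104.1311 Mbps


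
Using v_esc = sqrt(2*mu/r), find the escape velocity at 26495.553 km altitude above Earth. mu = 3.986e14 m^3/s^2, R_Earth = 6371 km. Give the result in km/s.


r = 6371.0 + 26495.553 = 32866.5530 km = 3.2866553e+07 m
v_esc = sqrt(2*mu/r) = sqrt(2*3.986e14 / 3.2866553e+07)
v_esc = 4925.0038 m/s = 4.9250 km/s

4.9250 km/s


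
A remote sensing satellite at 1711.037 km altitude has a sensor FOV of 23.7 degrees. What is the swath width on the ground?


FOV = 23.7 deg = 0.413643 rad
swath = 2 * alt * tan(FOV/2) = 2 * 1711.037 * tan(0.2068215)
swath = 2 * 1711.037 * 0.2098218
swath = 718.0257 km

718.0257 km


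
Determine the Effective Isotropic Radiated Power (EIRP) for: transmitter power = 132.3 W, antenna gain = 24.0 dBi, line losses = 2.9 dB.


Pt = 132.3 W = 21.2156 dBW
EIRP = Pt_dBW + Gt - losses = 21.2156 + 24.0 - 2.9 = 42.3156 dBW

42.3156 dBW


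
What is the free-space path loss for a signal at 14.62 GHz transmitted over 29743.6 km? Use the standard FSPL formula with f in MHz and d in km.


f = 14.62 GHz = 14620.0000 MHz
d = 29743.6 km
FSPL = 32.44 + 20*log10(14620.0000) + 20*log10(29743.6)
FSPL = 32.44 + 83.2989 + 89.4679
FSPL = 205.2068 dB

205.2068 dB


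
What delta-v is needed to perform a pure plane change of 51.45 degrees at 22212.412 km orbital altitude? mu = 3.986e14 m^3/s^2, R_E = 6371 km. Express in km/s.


r = 28583.4120 km = 2.8583412e+07 m
V = sqrt(mu/r) = 3734.3207 m/s
di = 51.45 deg = 0.8979719 rad
dV = 2*V*sin(di/2) = 2*3734.3207*sin(0.448986)
dV = 3241.7803 m/s = 3.2418 km/s

3.2418 km/s


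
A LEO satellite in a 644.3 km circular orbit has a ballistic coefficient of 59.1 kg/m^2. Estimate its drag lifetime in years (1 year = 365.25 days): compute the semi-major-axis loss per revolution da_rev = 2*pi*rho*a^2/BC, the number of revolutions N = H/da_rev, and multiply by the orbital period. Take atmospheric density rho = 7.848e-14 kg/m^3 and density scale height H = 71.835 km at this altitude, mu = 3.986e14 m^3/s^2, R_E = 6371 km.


a = R_E + alt = 7015.3000 km = 7.0153e+06 m
da_rev = 2*pi*rho*a^2/BC = 2*pi*7.848e-14*(7.0153e+06)^2/59.1 = 0.410623573 m per revolution
N = H/da_rev = 71835.0000 m / 0.410623573 m = 174941.2473 revolutions
P = 2*pi*sqrt(a^3/mu) = 5847.6395 s
lifetime = N*P = 174941.2473 * 5847.6395 = 1.0229934e+09 s = 11840.2008 days
years = 11840.2008 / 365.25 = 32.4167 years

32.4167 years


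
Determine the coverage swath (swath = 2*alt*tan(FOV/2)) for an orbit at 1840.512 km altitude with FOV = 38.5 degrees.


FOV = 38.5 deg = 0.6719518 rad
swath = 2 * alt * tan(FOV/2) = 2 * 1840.512 * tan(0.3359759)
swath = 2 * 1840.512 * 0.3492156
swath = 1285.4711 km

1285.4711 km


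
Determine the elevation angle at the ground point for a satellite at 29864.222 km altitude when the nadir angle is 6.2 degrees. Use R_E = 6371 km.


r = R_E + alt = 36235.2220 km
Law of sines in the satellite / Earth-center / ground-point triangle:
  sin(nadir)/R_E = sin(90 + el)/r  =>  cos(el) = (r/R_E)*sin(nadir)
cos(el) = (36235.2220 / 6371.0000) * sin(6.2 deg) = 0.614249
el = arccos(0.614249) = 52.1026 deg
(Earth-central angle = 90 - nadir - el = 31.6974 deg)

52.1026 degrees


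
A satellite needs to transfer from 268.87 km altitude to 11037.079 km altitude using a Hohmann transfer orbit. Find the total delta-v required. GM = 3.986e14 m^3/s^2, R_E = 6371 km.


r1 = 6639.8700 km = 6.63987e+06 m
r2 = 17408.0790 km = 1.7408079e+07 m
dv1 = sqrt(mu/r1)*(sqrt(2*r2/(r1+r2)) - 1) = 1574.6823 m/s
dv2 = sqrt(mu/r2)*(1 - sqrt(2*r1/(r1+r2))) = 1229.2288 m/s
total dv = |dv1| + |dv2| = 1574.6823 + 1229.2288 = 2803.9111 m/s = 2.8039 km/s

2.8039 km/s


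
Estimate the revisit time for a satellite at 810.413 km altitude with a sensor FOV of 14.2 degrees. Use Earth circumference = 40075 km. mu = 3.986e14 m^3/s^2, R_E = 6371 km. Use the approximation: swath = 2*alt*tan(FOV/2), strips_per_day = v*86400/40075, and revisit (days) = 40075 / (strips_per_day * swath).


swath = 2*810.413*tan(0.1239184) = 201.8846 km
v = sqrt(mu/r) = 7450.1273 m/s = 7.4501 km/s
strips/day = v*86400/40075 = 7.4501*86400/40075 = 16.0622
coverage/day = strips * swath = 16.0622 * 201.8846 = 3242.7016 km
revisit = 40075 / 3242.7016 = 12.3585 days

12.3585 days


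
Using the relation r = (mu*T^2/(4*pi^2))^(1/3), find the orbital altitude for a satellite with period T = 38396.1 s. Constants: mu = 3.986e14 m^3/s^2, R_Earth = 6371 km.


T = 38396.1 s
r = (mu*T^2/(4*pi^2))^(1/3) = (3.986e14 * 38396.1^2 / (4*pi^2))^(1/3)
r = 2.4598989e+07 m = 24598.9892 km
alt = r - R_E = 24598.9892 - 6371 = 18227.9892 km

18227.9892 km


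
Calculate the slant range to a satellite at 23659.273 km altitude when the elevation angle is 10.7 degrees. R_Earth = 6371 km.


h = 23659.273 km, el = 10.7 deg
d = -R_E*sin(el) + sqrt((R_E*sin(el))^2 + 2*R_E*h + h^2)
d = -6371.0000*sin(0.1867502) + sqrt((6371.0000*0.1856666)^2 + 2*6371.0000*23659.273 + 23659.273^2)
d = 28187.6281 km

28187.6281 km


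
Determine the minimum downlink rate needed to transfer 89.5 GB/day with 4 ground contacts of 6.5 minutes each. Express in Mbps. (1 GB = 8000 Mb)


total contact time = 4 * 6.5 * 60 = 1560.0000 s
data = 89.5 GB = 716000.0000 Mb
rate = 716000.0000 / 1560.0000 = 458.9744 Mbps

458.9744 Mbps


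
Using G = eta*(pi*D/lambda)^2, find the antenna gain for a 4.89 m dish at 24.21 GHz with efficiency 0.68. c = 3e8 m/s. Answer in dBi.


lambda = c/f = 3e8 / 2.421e+10 = 0.01239157 m
G = eta*(pi*D/lambda)^2 = 0.68*(pi*4.89/0.01239157)^2
G = 1.0451375e+06 (linear)
G = 10*log10(1.0451375e+06) = 60.1917 dBi

60.1917 dBi


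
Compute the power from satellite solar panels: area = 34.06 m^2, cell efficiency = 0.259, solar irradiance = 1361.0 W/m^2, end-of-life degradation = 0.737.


P = area * eta * S * degradation
P = 34.06 * 0.259 * 1361.0 * 0.737
P = 8848.5074 W

8848.5074 W


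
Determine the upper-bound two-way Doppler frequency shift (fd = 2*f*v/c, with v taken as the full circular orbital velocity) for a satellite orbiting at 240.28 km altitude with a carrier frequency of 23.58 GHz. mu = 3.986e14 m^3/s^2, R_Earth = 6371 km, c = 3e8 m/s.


r = 6.61128e+06 m
v = sqrt(mu/r) = 7764.7213 m/s (worst-case radial velocity)
f = 23.58 GHz = 2.358e+10 Hz
fd = 2*f*v/c = 2*2.358e+10*7764.7213/3.0e+08
fd = 1.2206142e+06 Hz

1.2206e+06 Hz


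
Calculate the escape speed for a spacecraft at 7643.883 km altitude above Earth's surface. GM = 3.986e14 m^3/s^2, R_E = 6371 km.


r = 6371.0 + 7643.883 = 14014.8830 km = 1.4014883e+07 m
v_esc = sqrt(2*mu/r) = sqrt(2*3.986e14 / 1.4014883e+07)
v_esc = 7542.0413 m/s = 7.5420 km/s

7.5420 km/s


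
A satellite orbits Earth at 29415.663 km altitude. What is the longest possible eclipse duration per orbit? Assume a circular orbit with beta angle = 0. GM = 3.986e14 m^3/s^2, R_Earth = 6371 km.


r = 35786.6630 km
T = 1122.9018 min
Eclipse fraction = arcsin(R_E/r)/pi = arcsin(6371.0000/35786.6630)/pi
= arcsin(0.1780272)/pi = 0.05697151
Eclipse duration = 0.05697151 * 1122.9018 = 63.9734 min

63.9734 minutes


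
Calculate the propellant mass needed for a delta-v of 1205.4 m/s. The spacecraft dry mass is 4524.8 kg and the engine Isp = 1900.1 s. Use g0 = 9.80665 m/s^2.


ve = Isp * g0 = 1900.1 * 9.80665 = 18633.615665 m/s
mass ratio = exp(dv/ve) = exp(1205.4/18633.615665) = 1.06682776
m_prop = m_dry * (mr - 1) = 4524.8 * (1.06682776 - 1)
m_prop = 302.3823 kg

302.3823 kg


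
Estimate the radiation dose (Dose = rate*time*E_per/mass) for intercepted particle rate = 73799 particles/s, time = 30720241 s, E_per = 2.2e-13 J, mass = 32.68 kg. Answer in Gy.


Total energy deposited = rate * time * E_per
  = 73799 * 30720241 * 2.2e-13 = 0.4987671 J
Dose = E_total / mass = 0.4987671 / 32.68
Dose = 0.01526215 Gy

0.0153 Gy


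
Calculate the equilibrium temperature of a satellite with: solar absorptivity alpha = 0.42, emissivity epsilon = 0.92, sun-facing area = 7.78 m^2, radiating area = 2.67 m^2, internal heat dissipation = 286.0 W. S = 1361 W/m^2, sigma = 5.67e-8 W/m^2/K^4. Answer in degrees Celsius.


Numerator = alpha*S*A_sun + Q_int = 0.42*1361*7.78 + 286.0 = 4733.2036 W
Denominator = eps*sigma*A_rad = 0.92*5.67e-8*2.67 = 1.3927788e-07 W/K^4
T^4 = 3.3983886e+10 K^4
T = 429.3567 K = 156.2067 C

156.2067 degrees Celsius


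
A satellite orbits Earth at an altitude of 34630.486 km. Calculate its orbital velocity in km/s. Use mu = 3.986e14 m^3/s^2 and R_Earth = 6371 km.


r = R_E + alt = 6371.0 + 34630.486 = 41001.4860 km = 4.1001486e+07 m
v = sqrt(mu/r) = sqrt(3.986e14 / 4.1001486e+07) = 3117.9479 m/s = 3.1179 km/s

3.1179 km/s


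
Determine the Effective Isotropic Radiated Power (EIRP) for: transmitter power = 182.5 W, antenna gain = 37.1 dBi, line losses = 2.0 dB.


Pt = 182.5 W = 22.6126 dBW
EIRP = Pt_dBW + Gt - losses = 22.6126 + 37.1 - 2.0 = 57.7126 dBW

57.7126 dBW


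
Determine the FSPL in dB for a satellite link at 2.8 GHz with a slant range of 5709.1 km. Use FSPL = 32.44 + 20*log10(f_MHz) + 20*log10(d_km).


f = 2.8 GHz = 2800.0000 MHz
d = 5709.1 km
FSPL = 32.44 + 20*log10(2800.0000) + 20*log10(5709.1)
FSPL = 32.44 + 68.9432 + 75.1314
FSPL = 176.5145 dB

176.5145 dB


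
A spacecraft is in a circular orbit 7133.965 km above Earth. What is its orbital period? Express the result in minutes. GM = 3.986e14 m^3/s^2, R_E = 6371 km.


r = 13504.9650 km = 1.3504965e+07 m
T = 2*pi*sqrt(r^3/mu) = 2*pi*sqrt(2.4630906e+21 / 3.986e14)
T = 15618.9349 s = 260.3156 min

260.3156 minutes


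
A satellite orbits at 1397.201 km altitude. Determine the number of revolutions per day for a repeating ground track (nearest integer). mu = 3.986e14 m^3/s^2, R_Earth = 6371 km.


r = 7.768201e+06 m
T = 2*pi*sqrt(r^3/mu) = 6813.8395 s = 113.5640 min
revs/day = 1440 / 113.5640 = 12.6801
Rounded: 13 revolutions per day

13 revolutions per day


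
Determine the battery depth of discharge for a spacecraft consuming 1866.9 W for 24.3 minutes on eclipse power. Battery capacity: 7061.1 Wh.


E_used = P * t / 60 = 1866.9 * 24.3 / 60 = 756.0945 Wh
DOD = E_used / E_total * 100 = 756.0945 / 7061.1 * 100
DOD = 10.7079 %

10.7079 %


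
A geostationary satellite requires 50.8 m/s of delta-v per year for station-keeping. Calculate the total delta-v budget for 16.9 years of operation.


dV = rate * years = 50.8 * 16.9
dV = 858.5200 m/s

858.5200 m/s


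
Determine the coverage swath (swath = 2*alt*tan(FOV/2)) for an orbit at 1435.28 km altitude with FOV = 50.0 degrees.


FOV = 50.0 deg = 0.8726646 rad
swath = 2 * alt * tan(FOV/2) = 2 * 1435.28 * tan(0.4363323)
swath = 2 * 1435.28 * 0.4663077
swath = 1338.5641 km

1338.5641 km


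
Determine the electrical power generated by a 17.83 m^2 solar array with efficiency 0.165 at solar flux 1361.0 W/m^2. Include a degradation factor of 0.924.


P = area * eta * S * degradation
P = 17.83 * 0.165 * 1361.0 * 0.924
P = 3699.6904 W

3699.6904 W


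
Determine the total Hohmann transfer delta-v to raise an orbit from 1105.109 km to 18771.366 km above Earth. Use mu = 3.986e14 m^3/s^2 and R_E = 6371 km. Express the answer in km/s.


r1 = 7476.1090 km = 7.476109e+06 m
r2 = 25142.3660 km = 2.5142366e+07 m
dv1 = sqrt(mu/r1)*(sqrt(2*r2/(r1+r2)) - 1) = 1764.2133 m/s
dv2 = sqrt(mu/r2)*(1 - sqrt(2*r1/(r1+r2))) = 1285.8798 m/s
total dv = |dv1| + |dv2| = 1764.2133 + 1285.8798 = 3050.0931 m/s = 3.0501 km/s

3.0501 km/s


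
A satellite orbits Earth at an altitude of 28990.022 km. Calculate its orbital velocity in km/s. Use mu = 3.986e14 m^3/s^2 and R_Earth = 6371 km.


r = R_E + alt = 6371.0 + 28990.022 = 35361.0220 km = 3.5361022e+07 m
v = sqrt(mu/r) = sqrt(3.986e14 / 3.5361022e+07) = 3357.4244 m/s = 3.3574 km/s

3.3574 km/s


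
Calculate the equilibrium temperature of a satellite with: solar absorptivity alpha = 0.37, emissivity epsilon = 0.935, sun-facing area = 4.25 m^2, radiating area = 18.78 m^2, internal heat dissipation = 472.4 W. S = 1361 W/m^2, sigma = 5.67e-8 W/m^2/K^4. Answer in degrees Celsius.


Numerator = alpha*S*A_sun + Q_int = 0.37*1361*4.25 + 472.4 = 2612.5725 W
Denominator = eps*sigma*A_rad = 0.935*5.67e-8*18.78 = 9.9561231e-07 W/K^4
T^4 = 2.6240862e+09 K^4
T = 226.3313 K = -46.8187 C

-46.8187 degrees Celsius


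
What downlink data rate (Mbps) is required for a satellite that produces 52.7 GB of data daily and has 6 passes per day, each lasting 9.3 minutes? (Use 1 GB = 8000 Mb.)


total contact time = 6 * 9.3 * 60 = 3348.0000 s
data = 52.7 GB = 421600.0000 Mb
rate = 421600.0000 / 3348.0000 = 125.9259 Mbps

125.9259 Mbps


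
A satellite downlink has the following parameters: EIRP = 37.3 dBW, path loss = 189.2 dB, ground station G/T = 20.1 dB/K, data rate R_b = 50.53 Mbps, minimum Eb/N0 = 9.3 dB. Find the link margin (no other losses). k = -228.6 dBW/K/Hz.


C/N0 = EIRP - FSPL + G/T - k = 37.3 - 189.2 + 20.1 - (-228.6)
C/N0 = 96.8000 dB-Hz
R_b = 50.53 Mbps = 5.053e+07 bps -> 10*log10(R_b) = 77.0355 dB-Hz
Eb/N0 = C/N0 - 10*log10(R_b) = 96.8000 - 77.0355 = 19.7645 dB
Margin = Eb/N0 - Eb/N0_req = 19.7645 - 9.3 = 10.4645 dB (link closes)

10.4645 dB


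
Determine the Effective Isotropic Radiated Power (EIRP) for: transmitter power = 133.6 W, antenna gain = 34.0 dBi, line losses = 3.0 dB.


Pt = 133.6 W = 21.2581 dBW
EIRP = Pt_dBW + Gt - losses = 21.2581 + 34.0 - 3.0 = 52.2581 dBW

52.2581 dBW


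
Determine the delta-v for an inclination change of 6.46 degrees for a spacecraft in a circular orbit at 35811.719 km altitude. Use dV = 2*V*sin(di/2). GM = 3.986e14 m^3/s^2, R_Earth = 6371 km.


r = 42182.7190 km = 4.2182719e+07 m
V = sqrt(mu/r) = 3073.9823 m/s
di = 6.46 deg = 0.1127483 rad
dV = 2*V*sin(di/2) = 2*3073.9823*sin(0.05637413)
dV = 346.4026 m/s = 0.3464026 km/s

0.3464 km/s


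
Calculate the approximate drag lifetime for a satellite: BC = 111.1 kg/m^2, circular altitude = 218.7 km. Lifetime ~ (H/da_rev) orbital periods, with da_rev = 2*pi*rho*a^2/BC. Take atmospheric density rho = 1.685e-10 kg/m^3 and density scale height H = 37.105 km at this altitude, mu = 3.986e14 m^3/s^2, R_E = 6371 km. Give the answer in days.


a = R_E + alt = 6589.7000 km = 6.5897e+06 m
da_rev = 2*pi*rho*a^2/BC = 2*pi*1.685e-10*(6.5897e+06)^2/111.1 = 413.806208 m per revolution
N = H/da_rev = 37105.0000 m / 413.806208 m = 89.6676 revolutions
P = 2*pi*sqrt(a^3/mu) = 5323.6523 s
lifetime = N*P = 89.6676 * 5323.6523 = 477359.0062 s = 5.5250 days

5.5250 days


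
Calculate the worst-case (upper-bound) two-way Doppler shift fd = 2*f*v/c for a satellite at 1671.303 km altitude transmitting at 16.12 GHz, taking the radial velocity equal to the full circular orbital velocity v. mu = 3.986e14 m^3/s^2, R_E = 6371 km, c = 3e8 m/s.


r = 8.042303e+06 m
v = sqrt(mu/r) = 7040.0936 m/s (worst-case radial velocity)
f = 16.12 GHz = 1.612e+10 Hz
fd = 2*f*v/c = 2*1.612e+10*7040.0936/3.0e+08
fd = 756575.3891 Hz

756575.3891 Hz


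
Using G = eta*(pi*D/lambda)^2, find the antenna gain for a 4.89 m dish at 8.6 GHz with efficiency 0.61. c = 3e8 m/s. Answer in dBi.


lambda = c/f = 3e8 / 8.6e+09 = 0.03488372 m
G = eta*(pi*D/lambda)^2 = 0.61*(pi*4.89/0.03488372)^2
G = 118304.6164 (linear)
G = 10*log10(118304.6164) = 50.7300 dBi

50.7300 dBi


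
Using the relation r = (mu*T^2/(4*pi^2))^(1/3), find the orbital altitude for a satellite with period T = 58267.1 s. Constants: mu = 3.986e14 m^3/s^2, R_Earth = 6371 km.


T = 58267.1 s
r = (mu*T^2/(4*pi^2))^(1/3) = (3.986e14 * 58267.1^2 / (4*pi^2))^(1/3)
r = 3.2484395e+07 m = 32484.3954 km
alt = r - R_E = 32484.3954 - 6371 = 26113.3954 km

26113.3954 km


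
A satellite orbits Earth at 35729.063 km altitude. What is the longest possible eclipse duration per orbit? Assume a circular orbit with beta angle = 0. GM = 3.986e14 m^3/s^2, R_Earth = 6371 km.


r = 42100.0630 km
T = 1432.7951 min
Eclipse fraction = arcsin(R_E/r)/pi = arcsin(6371.0000/42100.0630)/pi
= arcsin(0.1513299)/pi = 0.04835559
Eclipse duration = 0.04835559 * 1432.7951 = 69.2837 min

69.2837 minutes


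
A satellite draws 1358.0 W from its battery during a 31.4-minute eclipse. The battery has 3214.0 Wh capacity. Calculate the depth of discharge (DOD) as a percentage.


E_used = P * t / 60 = 1358.0 * 31.4 / 60 = 710.6867 Wh
DOD = E_used / E_total * 100 = 710.6867 / 3214.0 * 100
DOD = 22.1122 %

22.1122 %


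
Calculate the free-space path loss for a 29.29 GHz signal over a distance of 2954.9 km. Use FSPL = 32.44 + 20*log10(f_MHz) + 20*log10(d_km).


f = 29.29 GHz = 29290.0000 MHz
d = 2954.9 km
FSPL = 32.44 + 20*log10(29290.0000) + 20*log10(2954.9)
FSPL = 32.44 + 89.3344 + 69.4109
FSPL = 191.1852 dB

191.1852 dB


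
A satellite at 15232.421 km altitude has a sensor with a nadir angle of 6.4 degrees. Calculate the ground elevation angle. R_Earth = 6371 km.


r = R_E + alt = 21603.4210 km
Law of sines in the satellite / Earth-center / ground-point triangle:
  sin(nadir)/R_E = sin(90 + el)/r  =>  cos(el) = (r/R_E)*sin(nadir)
cos(el) = (21603.4210 / 6371.0000) * sin(6.4 deg) = 0.37798
el = arccos(0.37798) = 67.7914 deg
(Earth-central angle = 90 - nadir - el = 15.8086 deg)

67.7914 degrees


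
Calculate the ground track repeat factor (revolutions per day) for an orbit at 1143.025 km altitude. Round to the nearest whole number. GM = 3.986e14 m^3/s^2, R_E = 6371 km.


r = 7.514025e+06 m
T = 2*pi*sqrt(r^3/mu) = 6482.1664 s = 108.0361 min
revs/day = 1440 / 108.0361 = 13.3289
Rounded: 13 revolutions per day

13 revolutions per day


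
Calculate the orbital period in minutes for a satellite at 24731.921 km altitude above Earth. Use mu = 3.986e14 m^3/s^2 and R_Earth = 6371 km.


r = 31102.9210 km = 3.1102921e+07 m
T = 2*pi*sqrt(r^3/mu) = 2*pi*sqrt(3.0088707e+22 / 3.986e14)
T = 54589.9865 s = 909.8331 min

909.8331 minutes


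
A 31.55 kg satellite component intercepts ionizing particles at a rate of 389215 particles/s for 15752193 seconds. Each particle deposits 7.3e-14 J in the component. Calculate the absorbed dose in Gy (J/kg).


Total energy deposited = rate * time * E_per
  = 389215 * 15752193 * 7.3e-14 = 0.4475623 J
Dose = E_total / mass = 0.4475623 / 31.55
Dose = 0.01418581 Gy

0.0142 Gy


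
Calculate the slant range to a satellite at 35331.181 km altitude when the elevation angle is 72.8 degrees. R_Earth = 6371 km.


h = 35331.181 km, el = 72.8 deg
d = -R_E*sin(el) + sqrt((R_E*sin(el))^2 + 2*R_E*h + h^2)
d = -6371.0000*sin(1.2706) + sqrt((6371.0000*0.9552784)^2 + 2*6371.0000*35331.181 + 35331.181^2)
d = 35573.5256 km

35573.5256 km


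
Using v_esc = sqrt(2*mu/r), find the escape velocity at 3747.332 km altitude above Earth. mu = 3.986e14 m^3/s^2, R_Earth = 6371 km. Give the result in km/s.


r = 6371.0 + 3747.332 = 10118.3320 km = 1.0118332e+07 m
v_esc = sqrt(2*mu/r) = sqrt(2*3.986e14 / 1.0118332e+07)
v_esc = 8876.2430 m/s = 8.8762 km/s

8.8762 km/s


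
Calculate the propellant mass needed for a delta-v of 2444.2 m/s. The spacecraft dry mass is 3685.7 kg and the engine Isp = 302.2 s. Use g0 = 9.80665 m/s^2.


ve = Isp * g0 = 302.2 * 9.80665 = 2963.569630 m/s
mass ratio = exp(dv/ve) = exp(2444.2/2963.569630) = 2.28130725
m_prop = m_dry * (mr - 1) = 3685.7 * (2.28130725 - 1)
m_prop = 4722.5141 kg

4722.5141 kg


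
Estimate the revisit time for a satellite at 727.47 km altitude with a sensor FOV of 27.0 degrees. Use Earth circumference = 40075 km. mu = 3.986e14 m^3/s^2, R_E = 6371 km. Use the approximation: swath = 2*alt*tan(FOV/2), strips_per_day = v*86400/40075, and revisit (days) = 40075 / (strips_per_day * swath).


swath = 2*727.47*tan(0.2356194) = 349.3002 km
v = sqrt(mu/r) = 7493.5269 m/s = 7.4935 km/s
strips/day = v*86400/40075 = 7.4935*86400/40075 = 16.1557
coverage/day = strips * swath = 16.1557 * 349.3002 = 5643.1982 km
revisit = 40075 / 5643.1982 = 7.1015 days

7.1015 days


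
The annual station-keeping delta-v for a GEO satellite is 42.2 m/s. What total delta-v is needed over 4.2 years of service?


dV = rate * years = 42.2 * 4.2
dV = 177.2400 m/s

177.2400 m/s


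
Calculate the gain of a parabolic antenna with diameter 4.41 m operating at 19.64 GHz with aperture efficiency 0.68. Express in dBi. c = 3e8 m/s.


lambda = c/f = 3e8 / 1.964e+10 = 0.01527495 m
G = eta*(pi*D/lambda)^2 = 0.68*(pi*4.41/0.01527495)^2
G = 559404.9365 (linear)
G = 10*log10(559404.9365) = 57.4773 dBi

57.4773 dBi


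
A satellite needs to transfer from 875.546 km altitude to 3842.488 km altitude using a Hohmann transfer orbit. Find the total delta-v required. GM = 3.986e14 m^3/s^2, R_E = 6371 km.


r1 = 7246.5460 km = 7.246546e+06 m
r2 = 10213.4880 km = 1.0213488e+07 m
dv1 = sqrt(mu/r1)*(sqrt(2*r2/(r1+r2)) - 1) = 605.4289 m/s
dv2 = sqrt(mu/r2)*(1 - sqrt(2*r1/(r1+r2))) = 555.4769 m/s
total dv = |dv1| + |dv2| = 605.4289 + 555.4769 = 1160.9058 m/s = 1.1609 km/s

1.1609 km/s


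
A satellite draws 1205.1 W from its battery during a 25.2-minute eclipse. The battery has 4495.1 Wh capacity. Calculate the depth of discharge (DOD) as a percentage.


E_used = P * t / 60 = 1205.1 * 25.2 / 60 = 506.1420 Wh
DOD = E_used / E_total * 100 = 506.1420 / 4495.1 * 100
DOD = 11.2599 %

11.2599 %


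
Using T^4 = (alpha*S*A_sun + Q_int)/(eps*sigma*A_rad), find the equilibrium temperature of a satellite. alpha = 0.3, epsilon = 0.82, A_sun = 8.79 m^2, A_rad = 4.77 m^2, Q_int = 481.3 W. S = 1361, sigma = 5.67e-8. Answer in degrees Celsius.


Numerator = alpha*S*A_sun + Q_int = 0.3*1361*8.79 + 481.3 = 4070.2570 W
Denominator = eps*sigma*A_rad = 0.82*5.67e-8*4.77 = 2.2177638e-07 W/K^4
T^4 = 1.8352978e+10 K^4
T = 368.0668 K = 94.9168 C

94.9168 degrees Celsius


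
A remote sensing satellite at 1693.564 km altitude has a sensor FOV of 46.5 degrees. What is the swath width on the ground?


FOV = 46.5 deg = 0.8115781 rad
swath = 2 * alt * tan(FOV/2) = 2 * 1693.564 * tan(0.4057891)
swath = 2 * 1693.564 * 0.4296339
swath = 1455.2250 km

1455.2250 km


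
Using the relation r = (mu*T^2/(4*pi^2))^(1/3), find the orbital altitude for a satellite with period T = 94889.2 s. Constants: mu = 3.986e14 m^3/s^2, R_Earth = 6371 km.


T = 94889.2 s
r = (mu*T^2/(4*pi^2))^(1/3) = (3.986e14 * 94889.2^2 / (4*pi^2))^(1/3)
r = 4.4964563e+07 m = 44964.5629 km
alt = r - R_E = 44964.5629 - 6371 = 38593.5629 km

38593.5629 km


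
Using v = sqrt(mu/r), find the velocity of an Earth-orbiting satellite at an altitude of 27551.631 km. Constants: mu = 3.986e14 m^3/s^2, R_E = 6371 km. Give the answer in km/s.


r = R_E + alt = 6371.0 + 27551.631 = 33922.6310 km = 3.3922631e+07 m
v = sqrt(mu/r) = sqrt(3.986e14 / 3.3922631e+07) = 3427.8664 m/s = 3.4279 km/s

3.4279 km/s


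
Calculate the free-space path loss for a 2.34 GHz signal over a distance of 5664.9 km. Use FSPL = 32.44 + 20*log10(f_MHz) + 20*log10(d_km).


f = 2.34 GHz = 2340.0000 MHz
d = 5664.9 km
FSPL = 32.44 + 20*log10(2340.0000) + 20*log10(5664.9)
FSPL = 32.44 + 67.3843 + 75.0638
FSPL = 174.8882 dB

174.8882 dB


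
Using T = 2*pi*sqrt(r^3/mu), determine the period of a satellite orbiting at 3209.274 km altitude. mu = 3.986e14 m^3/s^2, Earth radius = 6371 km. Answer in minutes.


r = 9580.2740 km = 9.580274e+06 m
T = 2*pi*sqrt(r^3/mu) = 2*pi*sqrt(8.7929335e+20 / 3.986e14)
T = 9332.0728 s = 155.5345 min

155.5345 minutes


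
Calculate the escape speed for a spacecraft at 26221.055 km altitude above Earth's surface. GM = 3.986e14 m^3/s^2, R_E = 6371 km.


r = 6371.0 + 26221.055 = 32592.0550 km = 3.2592055e+07 m
v_esc = sqrt(2*mu/r) = sqrt(2*3.986e14 / 3.2592055e+07)
v_esc = 4945.7000 m/s = 4.9457 km/s

4.9457 km/s


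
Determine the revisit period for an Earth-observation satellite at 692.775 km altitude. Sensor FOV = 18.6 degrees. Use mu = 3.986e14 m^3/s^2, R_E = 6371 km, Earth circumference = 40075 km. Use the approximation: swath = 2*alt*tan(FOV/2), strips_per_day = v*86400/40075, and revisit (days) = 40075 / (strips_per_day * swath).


swath = 2*692.775*tan(0.1623156) = 226.8925 km
v = sqrt(mu/r) = 7511.9073 m/s = 7.5119 km/s
strips/day = v*86400/40075 = 7.5119*86400/40075 = 16.1954
coverage/day = strips * swath = 16.1954 * 226.8925 = 3674.6045 km
revisit = 40075 / 3674.6045 = 10.9059 days

10.9059 days


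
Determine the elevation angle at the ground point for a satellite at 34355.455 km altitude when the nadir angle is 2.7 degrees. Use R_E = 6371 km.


r = R_E + alt = 40726.4550 km
Law of sines in the satellite / Earth-center / ground-point triangle:
  sin(nadir)/R_E = sin(90 + el)/r  =>  cos(el) = (r/R_E)*sin(nadir)
cos(el) = (40726.4550 / 6371.0000) * sin(2.7 deg) = 0.3011268
el = arccos(0.3011268) = 72.4747 deg
(Earth-central angle = 90 - nadir - el = 14.8253 deg)

72.4747 degrees


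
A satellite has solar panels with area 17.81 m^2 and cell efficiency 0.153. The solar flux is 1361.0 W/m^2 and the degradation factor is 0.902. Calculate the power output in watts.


P = area * eta * S * degradation
P = 17.81 * 0.153 * 1361.0 * 0.902
P = 3345.1840 W

3345.1840 W


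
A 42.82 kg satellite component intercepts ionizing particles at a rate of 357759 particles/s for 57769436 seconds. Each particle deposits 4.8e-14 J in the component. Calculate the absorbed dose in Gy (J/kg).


Total energy deposited = rate * time * E_per
  = 357759 * 57769436 * 4.8e-14 = 0.9920417 J
Dose = E_total / mass = 0.9920417 / 42.82
Dose = 0.02316772 Gy

0.0232 Gy


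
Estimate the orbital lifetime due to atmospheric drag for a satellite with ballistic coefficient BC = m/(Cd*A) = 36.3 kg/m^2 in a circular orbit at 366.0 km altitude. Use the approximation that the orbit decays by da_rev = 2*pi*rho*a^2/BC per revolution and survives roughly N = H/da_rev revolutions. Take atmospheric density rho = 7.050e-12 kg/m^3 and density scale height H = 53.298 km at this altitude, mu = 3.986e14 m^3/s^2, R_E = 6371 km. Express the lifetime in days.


a = R_E + alt = 6737.0000 km = 6.737e+06 m
da_rev = 2*pi*rho*a^2/BC = 2*pi*7.050e-12*(6.737e+06)^2/36.3 = 55.385420 m per revolution
N = H/da_rev = 53298.0000 m / 55.385420 m = 962.3110 revolutions
P = 2*pi*sqrt(a^3/mu) = 5503.1461 s
lifetime = N*P = 962.3110 * 5503.1461 = 5.2957381e+06 s = 61.2933 days

61.2933 days


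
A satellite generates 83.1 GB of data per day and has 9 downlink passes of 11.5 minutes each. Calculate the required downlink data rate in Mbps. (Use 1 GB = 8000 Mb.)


total contact time = 9 * 11.5 * 60 = 6210.0000 s
data = 83.1 GB = 664800.0000 Mb
rate = 664800.0000 / 6210.0000 = 107.0531 Mbps

107.0531 Mbps


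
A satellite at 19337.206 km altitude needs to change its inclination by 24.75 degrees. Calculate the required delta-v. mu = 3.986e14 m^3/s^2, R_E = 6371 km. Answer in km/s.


r = 25708.2060 km = 2.5708206e+07 m
V = sqrt(mu/r) = 3937.6106 m/s
di = 24.75 deg = 0.431969 rad
dV = 2*V*sin(di/2) = 2*3937.6106*sin(0.2159845)
dV = 1687.7320 m/s = 1.6877 km/s

1.6877 km/s


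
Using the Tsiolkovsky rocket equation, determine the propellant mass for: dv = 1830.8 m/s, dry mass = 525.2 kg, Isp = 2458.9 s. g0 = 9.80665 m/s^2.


ve = Isp * g0 = 2458.9 * 9.80665 = 24113.571685 m/s
mass ratio = exp(dv/ve) = exp(1830.8/24113.571685) = 1.07888063
m_prop = m_dry * (mr - 1) = 525.2 * (1.07888063 - 1)
m_prop = 41.4281 kg

41.4281 kg


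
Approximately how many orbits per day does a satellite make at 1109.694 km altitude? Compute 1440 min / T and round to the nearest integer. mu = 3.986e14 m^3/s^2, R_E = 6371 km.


r = 7.480694e+06 m
T = 2*pi*sqrt(r^3/mu) = 6439.0835 s = 107.3181 min
revs/day = 1440 / 107.3181 = 13.4181
Rounded: 13 revolutions per day

13 revolutions per day


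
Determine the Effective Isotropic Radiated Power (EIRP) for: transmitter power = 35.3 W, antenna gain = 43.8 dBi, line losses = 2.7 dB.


Pt = 35.3 W = 15.4777 dBW
EIRP = Pt_dBW + Gt - losses = 15.4777 + 43.8 - 2.7 = 56.5777 dBW

56.5777 dBW


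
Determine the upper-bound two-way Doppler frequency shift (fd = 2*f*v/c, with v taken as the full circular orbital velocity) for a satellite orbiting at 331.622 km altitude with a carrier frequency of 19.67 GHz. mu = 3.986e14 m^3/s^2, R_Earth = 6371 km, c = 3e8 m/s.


r = 6.702622e+06 m
v = sqrt(mu/r) = 7711.6318 m/s (worst-case radial velocity)
f = 19.67 GHz = 1.967e+10 Hz
fd = 2*f*v/c = 2*1.967e+10*7711.6318/3.0e+08
fd = 1.011252e+06 Hz

1.0113e+06 Hz


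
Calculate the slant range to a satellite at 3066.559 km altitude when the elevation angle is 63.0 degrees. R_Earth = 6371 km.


h = 3066.559 km, el = 63.0 deg
d = -R_E*sin(el) + sqrt((R_E*sin(el))^2 + 2*R_E*h + h^2)
d = -6371.0000*sin(1.0996) + sqrt((6371.0000*0.8910065)^2 + 2*6371.0000*3066.559 + 3066.559^2)
d = 3306.8097 km

3306.8097 km


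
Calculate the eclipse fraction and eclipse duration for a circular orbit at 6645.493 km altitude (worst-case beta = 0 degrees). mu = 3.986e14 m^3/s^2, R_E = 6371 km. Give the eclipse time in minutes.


r = 13016.4930 km
T = 246.3207 min
Eclipse fraction = arcsin(R_E/r)/pi = arcsin(6371.0000/13016.4930)/pi
= arcsin(0.489456)/pi = 0.1628046
Eclipse duration = 0.1628046 * 246.3207 = 40.1021 min

40.1021 minutes


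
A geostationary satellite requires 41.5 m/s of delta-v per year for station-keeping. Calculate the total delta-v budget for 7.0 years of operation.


dV = rate * years = 41.5 * 7.0
dV = 290.5000 m/s

290.5000 m/s


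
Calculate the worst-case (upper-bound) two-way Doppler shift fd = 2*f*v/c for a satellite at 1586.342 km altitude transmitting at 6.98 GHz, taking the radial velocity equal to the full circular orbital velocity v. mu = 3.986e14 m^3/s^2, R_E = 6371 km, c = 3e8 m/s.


r = 7.957342e+06 m
v = sqrt(mu/r) = 7077.5775 m/s (worst-case radial velocity)
f = 6.98 GHz = 6.98e+09 Hz
fd = 2*f*v/c = 2*6.98e+09*7077.5775/3.0e+08
fd = 329343.2742 Hz

329343.2742 Hz


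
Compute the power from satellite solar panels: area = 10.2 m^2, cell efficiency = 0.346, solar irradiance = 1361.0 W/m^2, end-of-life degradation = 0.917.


P = area * eta * S * degradation
P = 10.2 * 0.346 * 1361.0 * 0.917
P = 4404.5722 W

4404.5722 W


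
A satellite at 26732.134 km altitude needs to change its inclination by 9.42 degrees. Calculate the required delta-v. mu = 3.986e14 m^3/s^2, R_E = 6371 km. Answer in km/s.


r = 33103.1340 km = 3.3103134e+07 m
V = sqrt(mu/r) = 3470.0369 m/s
di = 9.42 deg = 0.16441 rad
dV = 2*V*sin(di/2) = 2*3470.0369*sin(0.08220501)
dV = 569.8665 m/s = 0.5698665 km/s

0.5699 km/s


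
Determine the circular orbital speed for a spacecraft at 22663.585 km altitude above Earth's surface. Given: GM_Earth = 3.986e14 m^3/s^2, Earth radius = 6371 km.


r = R_E + alt = 6371.0 + 22663.585 = 29034.5850 km = 2.9034585e+07 m
v = sqrt(mu/r) = sqrt(3.986e14 / 2.9034585e+07) = 3705.1930 m/s = 3.7052 km/s

3.7052 km/s


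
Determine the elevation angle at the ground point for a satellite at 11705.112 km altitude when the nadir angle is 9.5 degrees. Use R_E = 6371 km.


r = R_E + alt = 18076.1120 km
Law of sines in the satellite / Earth-center / ground-point triangle:
  sin(nadir)/R_E = sin(90 + el)/r  =>  cos(el) = (r/R_E)*sin(nadir)
cos(el) = (18076.1120 / 6371.0000) * sin(9.5 deg) = 0.4682811
el = arccos(0.4682811) = 62.0772 deg
(Earth-central angle = 90 - nadir - el = 18.4228 deg)

62.0772 degrees
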